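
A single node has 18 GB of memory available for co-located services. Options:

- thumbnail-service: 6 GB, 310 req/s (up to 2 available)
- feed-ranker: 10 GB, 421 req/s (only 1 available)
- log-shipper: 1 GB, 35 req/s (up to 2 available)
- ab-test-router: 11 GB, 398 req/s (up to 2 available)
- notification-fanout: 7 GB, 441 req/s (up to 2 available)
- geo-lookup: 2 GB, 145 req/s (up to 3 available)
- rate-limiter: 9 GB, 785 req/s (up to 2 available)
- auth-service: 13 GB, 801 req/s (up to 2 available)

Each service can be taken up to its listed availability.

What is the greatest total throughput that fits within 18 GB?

Taking 2×rate-limiter: 18 GB used, 1570 in throughput.
Nothing else within 18 GB beats 1570.

1570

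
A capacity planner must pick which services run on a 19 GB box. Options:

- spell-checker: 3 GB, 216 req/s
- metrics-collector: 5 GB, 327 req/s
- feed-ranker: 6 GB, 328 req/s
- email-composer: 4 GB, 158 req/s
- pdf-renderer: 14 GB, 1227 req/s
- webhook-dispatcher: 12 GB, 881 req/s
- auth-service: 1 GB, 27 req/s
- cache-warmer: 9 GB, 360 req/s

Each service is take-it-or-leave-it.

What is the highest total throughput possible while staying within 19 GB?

1554

Taking the top-ratio services first gives spell-checker + pdf-renderer + auth-service for 1470 (18 GB).
The 4 GB tied up in spell-checker and auth-service is better spent on metrics-collector — total rises to 1554 (19 GB).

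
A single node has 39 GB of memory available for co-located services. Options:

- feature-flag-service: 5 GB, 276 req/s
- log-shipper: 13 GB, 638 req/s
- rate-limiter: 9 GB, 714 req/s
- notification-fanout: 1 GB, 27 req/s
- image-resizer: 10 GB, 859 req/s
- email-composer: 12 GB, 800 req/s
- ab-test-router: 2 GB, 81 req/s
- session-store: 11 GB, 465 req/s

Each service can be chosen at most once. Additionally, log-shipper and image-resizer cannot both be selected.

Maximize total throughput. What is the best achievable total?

2757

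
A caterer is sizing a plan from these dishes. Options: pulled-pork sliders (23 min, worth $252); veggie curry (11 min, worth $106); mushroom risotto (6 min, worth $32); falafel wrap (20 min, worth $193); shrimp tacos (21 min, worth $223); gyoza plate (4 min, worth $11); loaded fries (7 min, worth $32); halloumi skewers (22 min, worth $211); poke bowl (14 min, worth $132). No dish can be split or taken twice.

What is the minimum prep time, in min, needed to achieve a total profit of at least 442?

43

Minimise min subject to total profit ≥ 442.
pulled-pork sliders + falafel wrap reaches 445 using 43 min.
No combination under 43 min hits 442.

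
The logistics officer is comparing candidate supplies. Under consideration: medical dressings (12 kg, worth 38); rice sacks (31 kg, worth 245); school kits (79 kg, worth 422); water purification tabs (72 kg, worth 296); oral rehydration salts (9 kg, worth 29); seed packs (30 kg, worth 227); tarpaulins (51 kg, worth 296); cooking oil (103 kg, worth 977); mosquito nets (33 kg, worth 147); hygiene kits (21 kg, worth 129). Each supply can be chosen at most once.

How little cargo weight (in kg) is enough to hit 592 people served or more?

Look for the lowest-cargo combination reaching 592.
rice sacks + seed packs + hygiene kits reaches 601 using 82 kg.
No combination under 82 kg hits 592.

82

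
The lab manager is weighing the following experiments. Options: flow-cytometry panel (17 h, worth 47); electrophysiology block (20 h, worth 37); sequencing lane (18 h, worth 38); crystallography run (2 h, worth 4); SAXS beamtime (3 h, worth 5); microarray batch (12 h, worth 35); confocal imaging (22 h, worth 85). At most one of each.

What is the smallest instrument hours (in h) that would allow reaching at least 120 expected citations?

34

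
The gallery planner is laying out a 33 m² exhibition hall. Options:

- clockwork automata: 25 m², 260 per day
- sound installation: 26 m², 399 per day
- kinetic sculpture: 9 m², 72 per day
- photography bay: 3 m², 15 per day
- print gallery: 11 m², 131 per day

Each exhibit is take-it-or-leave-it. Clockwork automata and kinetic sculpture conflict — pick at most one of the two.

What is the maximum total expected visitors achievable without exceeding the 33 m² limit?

414

Density check — sound installation 15.35, print gallery 11.91, clockwork automata 10.40, kinetic sculpture 8.00 are the best per m².
The ratio ordering already packs tightly: sound installation + photography bay, 29 m², 414.
No other feasible combination exceeds 414.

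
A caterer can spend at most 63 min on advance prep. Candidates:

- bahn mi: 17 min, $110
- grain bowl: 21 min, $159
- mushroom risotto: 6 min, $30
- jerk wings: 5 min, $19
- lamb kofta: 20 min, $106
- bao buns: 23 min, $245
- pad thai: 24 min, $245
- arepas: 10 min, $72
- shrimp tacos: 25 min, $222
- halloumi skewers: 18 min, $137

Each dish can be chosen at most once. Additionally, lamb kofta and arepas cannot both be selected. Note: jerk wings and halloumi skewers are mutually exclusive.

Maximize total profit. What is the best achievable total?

The ratio ordering already packs tightly: mushroom risotto + bao buns + pad thai + arepas, 63 min, 592.
Next best is jerk wings + bao buns + pad thai + arepas at 581 (62 min) — short by 11.

592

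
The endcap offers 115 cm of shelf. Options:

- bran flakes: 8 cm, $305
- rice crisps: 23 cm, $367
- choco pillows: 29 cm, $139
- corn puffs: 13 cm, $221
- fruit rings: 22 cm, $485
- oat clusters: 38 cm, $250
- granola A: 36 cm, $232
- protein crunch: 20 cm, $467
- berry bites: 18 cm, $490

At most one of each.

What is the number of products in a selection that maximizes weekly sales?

6

Optimal total is 2335.
bran flakes + rice crisps + corn puffs + fruit rings + protein crunch + berry bites hits 2335 at 104 cm.
Every optimal selection uses 6 products.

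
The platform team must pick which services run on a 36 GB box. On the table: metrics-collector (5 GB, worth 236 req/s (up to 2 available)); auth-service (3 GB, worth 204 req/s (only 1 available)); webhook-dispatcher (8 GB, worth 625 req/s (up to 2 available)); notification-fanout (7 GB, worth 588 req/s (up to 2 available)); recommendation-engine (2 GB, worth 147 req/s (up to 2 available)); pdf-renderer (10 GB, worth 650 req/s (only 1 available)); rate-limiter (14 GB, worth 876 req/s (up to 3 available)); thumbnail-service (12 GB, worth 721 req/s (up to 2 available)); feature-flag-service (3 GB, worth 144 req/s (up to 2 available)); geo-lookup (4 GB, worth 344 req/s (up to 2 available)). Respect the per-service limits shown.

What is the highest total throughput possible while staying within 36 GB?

2917

Density check — geo-lookup 86.00, notification-fanout 84.00, webhook-dispatcher 78.12 are the best per GB.
Taking the top-ratio services first gives webhook-dispatcher + 2×notification-fanout + 2×recommendation-engine + 2×geo-lookup for 2783 (34 GB).
The 6 GB tied up in recommendation-engine and geo-lookup is better spent on webhook-dispatcher — total rises to 2917 (36 GB).
No other feasible combination exceeds 2917.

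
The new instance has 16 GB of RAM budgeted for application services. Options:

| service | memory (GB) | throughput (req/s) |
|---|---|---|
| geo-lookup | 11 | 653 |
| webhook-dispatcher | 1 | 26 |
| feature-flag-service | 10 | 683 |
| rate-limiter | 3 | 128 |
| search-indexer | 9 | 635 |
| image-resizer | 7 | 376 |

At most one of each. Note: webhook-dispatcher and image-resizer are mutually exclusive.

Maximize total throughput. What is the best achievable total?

1011

Ranking by ratio (throughput/GB): search-indexer 70.56, feature-flag-service 68.30, geo-lookup 59.36, image-resizer 53.71.
The ratio ordering already packs tightly: search-indexer + image-resizer, 16 GB, 1011.
No other feasible combination exceeds 1011.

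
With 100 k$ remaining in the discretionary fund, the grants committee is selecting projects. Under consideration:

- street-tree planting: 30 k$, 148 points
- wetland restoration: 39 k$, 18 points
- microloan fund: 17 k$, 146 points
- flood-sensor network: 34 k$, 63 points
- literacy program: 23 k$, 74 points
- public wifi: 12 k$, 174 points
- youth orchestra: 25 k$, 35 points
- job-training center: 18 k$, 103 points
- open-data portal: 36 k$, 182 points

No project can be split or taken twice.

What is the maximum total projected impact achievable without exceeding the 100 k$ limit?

650

Filling by ratio: microloan fund + public wifi + job-training center + open-data portal for 605, with 17 k$ left unused.
Replace job-training center with street-tree planting: the trade gains 45 net, giving 650 at 95 k$.
No other feasible combination exceeds 650.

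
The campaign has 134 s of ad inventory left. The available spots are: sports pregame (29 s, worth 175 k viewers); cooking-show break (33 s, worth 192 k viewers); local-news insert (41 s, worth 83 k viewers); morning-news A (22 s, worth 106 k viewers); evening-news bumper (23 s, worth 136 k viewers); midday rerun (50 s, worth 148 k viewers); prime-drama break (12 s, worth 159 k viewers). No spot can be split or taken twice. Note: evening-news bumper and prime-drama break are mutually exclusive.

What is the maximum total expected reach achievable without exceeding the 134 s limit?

674

Best packing: sports pregame + cooking-show break + midday rerun + prime-drama break — 124 s, 674 total.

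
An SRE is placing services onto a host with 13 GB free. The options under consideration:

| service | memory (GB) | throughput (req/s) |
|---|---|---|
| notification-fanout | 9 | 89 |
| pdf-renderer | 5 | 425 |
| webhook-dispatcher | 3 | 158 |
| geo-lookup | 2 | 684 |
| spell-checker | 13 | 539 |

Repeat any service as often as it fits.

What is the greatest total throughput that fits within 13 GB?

4104

Best packing: 6×geo-lookup — 12 GB, 4104 total.
Nothing else within 13 GB beats 4104.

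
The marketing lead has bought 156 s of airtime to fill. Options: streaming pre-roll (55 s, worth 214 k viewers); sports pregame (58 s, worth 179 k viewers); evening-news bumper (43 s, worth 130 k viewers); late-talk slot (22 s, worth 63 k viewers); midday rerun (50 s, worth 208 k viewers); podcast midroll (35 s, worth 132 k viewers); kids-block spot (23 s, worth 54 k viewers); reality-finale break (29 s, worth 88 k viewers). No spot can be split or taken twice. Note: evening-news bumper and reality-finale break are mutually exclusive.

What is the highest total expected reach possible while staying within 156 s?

573

Greedy by ratio would take streaming pre-roll + midday rerun + podcast midroll: 140 s used, total 554.
The 35 s tied up in podcast midroll is better spent on late-talk slot + reality-finale break — total rises to 573 (156 s).
No other feasible combination exceeds 573.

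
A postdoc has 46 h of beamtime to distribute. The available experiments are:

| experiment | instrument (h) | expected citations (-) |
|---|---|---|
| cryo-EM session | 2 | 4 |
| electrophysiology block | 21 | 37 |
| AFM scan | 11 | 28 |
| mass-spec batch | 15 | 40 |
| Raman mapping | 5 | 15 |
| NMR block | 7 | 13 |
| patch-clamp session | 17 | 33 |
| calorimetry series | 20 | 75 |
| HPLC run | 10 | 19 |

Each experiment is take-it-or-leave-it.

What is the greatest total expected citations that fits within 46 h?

143

Greedy by ratio would take cryo-EM session + mass-spec batch + Raman mapping + calorimetry series: 42 h used, total 134.
Replace cryo-EM session and Raman mapping with AFM scan: the trade gains 9 net, giving 143 at 46 h.
Runner-up AFM scan + Raman mapping + calorimetry series + HPLC run tops out at 137.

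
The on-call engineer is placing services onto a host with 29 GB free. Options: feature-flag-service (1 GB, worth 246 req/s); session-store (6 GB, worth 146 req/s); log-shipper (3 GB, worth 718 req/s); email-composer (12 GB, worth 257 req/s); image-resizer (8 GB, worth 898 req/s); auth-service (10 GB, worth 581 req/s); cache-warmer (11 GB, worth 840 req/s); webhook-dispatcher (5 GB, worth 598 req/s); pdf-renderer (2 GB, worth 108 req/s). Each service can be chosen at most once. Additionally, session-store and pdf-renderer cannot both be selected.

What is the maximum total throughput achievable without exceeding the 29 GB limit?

Best packing: feature-flag-service + log-shipper + image-resizer + cache-warmer + webhook-dispatcher — 28 GB, 3300 total.
Every other selection either busts 29 GB or breaks a pairing rule or fails to beat 3300.

3300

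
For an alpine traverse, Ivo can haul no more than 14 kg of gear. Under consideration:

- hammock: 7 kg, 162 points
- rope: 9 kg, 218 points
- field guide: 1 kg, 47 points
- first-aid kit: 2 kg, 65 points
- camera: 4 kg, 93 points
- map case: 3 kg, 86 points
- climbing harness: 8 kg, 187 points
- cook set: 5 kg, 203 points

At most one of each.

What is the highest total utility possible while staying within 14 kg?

By utility per kg: field guide 47.00, cook set 40.60, first-aid kit 32.50, map case 28.67 lead.
Greedy by ratio would take field guide + first-aid kit + map case + cook set: 11 kg used, total 401.
Dropping field guide frees 1 kg; slotting in camera (4 kg) lifts the total to 447 at 14 kg.

447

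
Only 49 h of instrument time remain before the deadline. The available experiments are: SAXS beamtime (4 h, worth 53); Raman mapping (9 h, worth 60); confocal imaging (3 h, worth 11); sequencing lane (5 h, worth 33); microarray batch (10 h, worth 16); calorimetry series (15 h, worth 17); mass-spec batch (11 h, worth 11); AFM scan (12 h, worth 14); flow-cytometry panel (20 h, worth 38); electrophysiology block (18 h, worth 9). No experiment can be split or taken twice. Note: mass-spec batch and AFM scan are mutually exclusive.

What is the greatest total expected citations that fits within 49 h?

By expected citations per h: SAXS beamtime 13.25, Raman mapping 6.67, sequencing lane 6.60 lead.
A density-first pass picks SAXS beamtime + Raman mapping + confocal imaging + sequencing lane + flow-cytometry panel — 195 at 41 h.
The 3 h tied up in confocal imaging is better spent on microarray batch — total rises to 200 (48 h).

200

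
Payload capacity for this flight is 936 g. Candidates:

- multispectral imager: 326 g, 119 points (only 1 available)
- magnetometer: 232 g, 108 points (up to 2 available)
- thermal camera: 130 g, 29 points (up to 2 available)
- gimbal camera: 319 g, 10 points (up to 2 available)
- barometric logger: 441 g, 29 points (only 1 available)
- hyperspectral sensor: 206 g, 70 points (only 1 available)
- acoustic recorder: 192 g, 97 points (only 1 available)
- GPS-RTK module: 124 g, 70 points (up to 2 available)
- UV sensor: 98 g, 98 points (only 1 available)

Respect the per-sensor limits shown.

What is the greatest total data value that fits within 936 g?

481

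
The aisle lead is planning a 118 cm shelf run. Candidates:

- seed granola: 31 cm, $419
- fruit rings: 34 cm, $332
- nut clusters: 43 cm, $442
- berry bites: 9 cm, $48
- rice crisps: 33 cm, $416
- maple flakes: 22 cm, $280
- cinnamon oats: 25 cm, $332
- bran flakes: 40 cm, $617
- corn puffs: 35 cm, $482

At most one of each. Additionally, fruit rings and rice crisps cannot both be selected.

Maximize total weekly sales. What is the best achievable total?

1648

Filling by ratio: seed granola + berry bites + bran flakes + corn puffs for 1566, with 3 cm left unused.
Replace berry bites and corn puffs with maple flakes + cinnamon oats: the trade gains 82 net, giving 1648 at 118 cm.
Next best is seed granola + berry bites + bran flakes + corn puffs at 1566 (115 cm) — short by 82.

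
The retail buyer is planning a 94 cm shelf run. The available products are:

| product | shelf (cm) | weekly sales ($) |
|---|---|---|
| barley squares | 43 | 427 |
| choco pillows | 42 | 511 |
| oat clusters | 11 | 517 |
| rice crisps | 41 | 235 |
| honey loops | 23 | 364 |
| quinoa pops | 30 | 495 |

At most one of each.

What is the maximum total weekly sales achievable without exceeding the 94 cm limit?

1523

A density-first pass picks oat clusters + honey loops + quinoa pops — 1376 at 64 cm.
The 23 cm tied up in honey loops is better spent on choco pillows — total rises to 1523 (83 cm).
An exhaustive check of the 64 subsets confirms 1523.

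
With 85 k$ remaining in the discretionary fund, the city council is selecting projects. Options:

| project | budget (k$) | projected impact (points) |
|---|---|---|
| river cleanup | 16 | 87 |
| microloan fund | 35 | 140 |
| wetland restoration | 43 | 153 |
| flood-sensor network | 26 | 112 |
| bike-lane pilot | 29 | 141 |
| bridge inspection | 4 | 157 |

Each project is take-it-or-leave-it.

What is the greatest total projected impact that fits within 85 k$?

The ratio heuristic lands on river cleanup + flood-sensor network + bike-lane pilot + bridge inspection (497) but leaves 10 k$ idle.
Replace flood-sensor network with microloan fund: the trade gains 28 net, giving 525 at 84 k$.

525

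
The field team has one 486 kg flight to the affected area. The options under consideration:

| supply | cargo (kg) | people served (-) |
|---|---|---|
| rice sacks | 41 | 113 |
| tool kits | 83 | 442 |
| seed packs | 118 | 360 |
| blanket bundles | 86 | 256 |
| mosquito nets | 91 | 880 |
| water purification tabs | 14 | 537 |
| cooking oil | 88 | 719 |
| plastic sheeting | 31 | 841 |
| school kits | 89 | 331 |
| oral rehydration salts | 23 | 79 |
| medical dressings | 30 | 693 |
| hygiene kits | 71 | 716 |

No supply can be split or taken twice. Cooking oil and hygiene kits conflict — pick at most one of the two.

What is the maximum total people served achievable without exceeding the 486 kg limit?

Best packing: rice sacks + tool kits + mosquito nets + water purification tabs + plastic sheeting + school kits + oral rehydration salts + medical dressings + hygiene kits — 473 kg, 4632 total.
Next best is rice sacks + tool kits + seed packs + mosquito nets + water purification tabs + plastic sheeting + medical dressings + hygiene kits at 4582 (479 kg) — short by 50.

4632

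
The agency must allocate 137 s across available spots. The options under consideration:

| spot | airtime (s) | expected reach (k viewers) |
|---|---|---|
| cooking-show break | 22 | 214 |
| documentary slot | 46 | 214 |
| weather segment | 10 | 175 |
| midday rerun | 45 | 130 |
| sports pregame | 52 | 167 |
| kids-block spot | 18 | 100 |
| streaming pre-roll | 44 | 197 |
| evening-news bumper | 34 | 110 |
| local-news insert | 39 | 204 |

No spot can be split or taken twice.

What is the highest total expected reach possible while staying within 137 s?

907

Cooking-show break + documentary slot + weather segment + kids-block spot + local-news insert uses 135 of the 137 s and totals 907.
Nothing else within 137 s beats 907.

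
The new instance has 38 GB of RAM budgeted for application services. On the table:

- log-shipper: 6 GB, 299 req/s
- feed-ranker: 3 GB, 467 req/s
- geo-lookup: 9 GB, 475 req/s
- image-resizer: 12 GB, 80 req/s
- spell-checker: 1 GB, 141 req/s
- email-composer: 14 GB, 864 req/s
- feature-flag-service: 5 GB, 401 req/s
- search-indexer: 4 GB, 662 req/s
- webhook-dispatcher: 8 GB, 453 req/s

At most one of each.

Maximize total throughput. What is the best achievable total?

By throughput per GB: search-indexer 165.50, feed-ranker 155.67, spell-checker 141.00, feature-flag-service 80.20 lead.
Filling by ratio: feed-ranker + spell-checker + email-composer + feature-flag-service + search-indexer + webhook-dispatcher for 2988, with 3 GB left unused.
Dropping webhook-dispatcher frees 8 GB; slotting in geo-lookup (9 GB) lifts the total to 3010 at 36 GB.

3010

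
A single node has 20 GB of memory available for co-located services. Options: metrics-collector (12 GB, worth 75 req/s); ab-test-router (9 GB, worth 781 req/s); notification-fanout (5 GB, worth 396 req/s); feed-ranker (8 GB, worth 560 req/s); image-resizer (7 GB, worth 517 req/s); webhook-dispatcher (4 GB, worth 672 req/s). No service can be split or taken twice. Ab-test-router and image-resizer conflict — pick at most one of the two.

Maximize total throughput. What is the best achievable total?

Ab-test-router + notification-fanout + webhook-dispatcher uses 18 of the 20 GB and totals 1849.
That's the maximum — no feasible swap from here does better than 1849.

1849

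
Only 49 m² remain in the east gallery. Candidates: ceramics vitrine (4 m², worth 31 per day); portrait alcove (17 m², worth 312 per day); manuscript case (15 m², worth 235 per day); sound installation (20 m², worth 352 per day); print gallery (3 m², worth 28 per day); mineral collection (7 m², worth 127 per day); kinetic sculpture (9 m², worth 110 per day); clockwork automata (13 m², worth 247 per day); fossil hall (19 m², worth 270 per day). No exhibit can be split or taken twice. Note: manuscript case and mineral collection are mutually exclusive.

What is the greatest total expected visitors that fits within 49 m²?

Greedy by ratio would take portrait alcove + print gallery + mineral collection + kinetic sculpture + clockwork automata: 49 m² used, total 824.
Replace portrait alcove and print gallery with sound installation: the trade gains 12 net, giving 836 at 49 m².

836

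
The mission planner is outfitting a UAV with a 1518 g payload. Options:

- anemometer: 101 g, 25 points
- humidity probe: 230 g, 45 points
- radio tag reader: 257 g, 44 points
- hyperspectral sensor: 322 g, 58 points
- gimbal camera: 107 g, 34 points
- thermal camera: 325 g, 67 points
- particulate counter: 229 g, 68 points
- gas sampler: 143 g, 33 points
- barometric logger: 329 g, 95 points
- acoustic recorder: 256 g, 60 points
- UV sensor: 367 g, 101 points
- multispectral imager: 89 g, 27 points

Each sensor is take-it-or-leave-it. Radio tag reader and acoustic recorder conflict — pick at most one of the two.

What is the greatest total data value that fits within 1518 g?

410

Anemometer + gimbal camera + particulate counter + barometric logger + acoustic recorder + UV sensor + multispectral imager uses 1478 of the 1518 g and totals 410.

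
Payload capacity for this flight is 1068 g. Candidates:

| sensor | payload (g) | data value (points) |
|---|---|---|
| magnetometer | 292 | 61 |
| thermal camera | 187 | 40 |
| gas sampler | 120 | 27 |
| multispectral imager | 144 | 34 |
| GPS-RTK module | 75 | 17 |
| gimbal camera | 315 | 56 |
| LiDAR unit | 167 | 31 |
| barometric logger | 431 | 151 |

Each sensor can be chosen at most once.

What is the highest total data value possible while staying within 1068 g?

Density check — barometric logger 0.35, multispectral imager 0.24, GPS-RTK module 0.23, gas sampler 0.23 are the best per g.
The ratio heuristic lands on thermal camera + gas sampler + multispectral imager + GPS-RTK module + barometric logger (269) but leaves 111 g idle.
Replace thermal camera with magnetometer: the trade gains 21 net, giving 290 at 1062 g.

290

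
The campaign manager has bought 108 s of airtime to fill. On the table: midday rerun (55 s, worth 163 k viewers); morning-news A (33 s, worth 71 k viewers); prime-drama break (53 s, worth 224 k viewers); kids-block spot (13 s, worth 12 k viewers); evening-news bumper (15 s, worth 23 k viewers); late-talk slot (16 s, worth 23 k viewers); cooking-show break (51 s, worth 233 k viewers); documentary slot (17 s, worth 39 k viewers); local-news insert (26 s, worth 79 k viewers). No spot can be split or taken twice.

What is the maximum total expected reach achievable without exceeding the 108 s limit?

By expected reach per s: cooking-show break 4.57, prime-drama break 4.23, local-news insert 3.04 lead.
Best packing: prime-drama break + cooking-show break — 104 s, 457 total.

457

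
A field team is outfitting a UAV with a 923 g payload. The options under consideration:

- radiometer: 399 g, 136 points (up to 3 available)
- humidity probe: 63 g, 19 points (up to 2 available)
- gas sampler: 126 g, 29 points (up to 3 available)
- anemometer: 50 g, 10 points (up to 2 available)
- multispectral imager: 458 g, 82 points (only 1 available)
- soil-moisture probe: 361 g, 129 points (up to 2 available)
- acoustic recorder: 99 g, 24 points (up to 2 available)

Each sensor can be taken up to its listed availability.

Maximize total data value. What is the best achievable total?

308

Taking the top-ratio sensors first gives 2×humidity probe + anemometer + 2×soil-moisture probe for 306 (898 g).
But radiometer + humidity probe + soil-moisture probe + acoustic recorder fits in 922 g and reaches 308.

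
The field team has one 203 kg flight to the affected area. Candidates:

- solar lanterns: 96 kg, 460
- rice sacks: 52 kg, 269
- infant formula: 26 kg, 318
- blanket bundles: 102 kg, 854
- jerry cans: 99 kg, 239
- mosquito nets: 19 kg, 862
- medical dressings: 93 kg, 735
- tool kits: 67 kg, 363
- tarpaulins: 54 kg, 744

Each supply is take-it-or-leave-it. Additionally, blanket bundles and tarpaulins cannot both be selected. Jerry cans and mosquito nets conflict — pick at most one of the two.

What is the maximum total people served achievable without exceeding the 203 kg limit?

2659

Taking infant formula + mosquito nets + medical dressings + tarpaulins: 192 kg used, 2659 in people served.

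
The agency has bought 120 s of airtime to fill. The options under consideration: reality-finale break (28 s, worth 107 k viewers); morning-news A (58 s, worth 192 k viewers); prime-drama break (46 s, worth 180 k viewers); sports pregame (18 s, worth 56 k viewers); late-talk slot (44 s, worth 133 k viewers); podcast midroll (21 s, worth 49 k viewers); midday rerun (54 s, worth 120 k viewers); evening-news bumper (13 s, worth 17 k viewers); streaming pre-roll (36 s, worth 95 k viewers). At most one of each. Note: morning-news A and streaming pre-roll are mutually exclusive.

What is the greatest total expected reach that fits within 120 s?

420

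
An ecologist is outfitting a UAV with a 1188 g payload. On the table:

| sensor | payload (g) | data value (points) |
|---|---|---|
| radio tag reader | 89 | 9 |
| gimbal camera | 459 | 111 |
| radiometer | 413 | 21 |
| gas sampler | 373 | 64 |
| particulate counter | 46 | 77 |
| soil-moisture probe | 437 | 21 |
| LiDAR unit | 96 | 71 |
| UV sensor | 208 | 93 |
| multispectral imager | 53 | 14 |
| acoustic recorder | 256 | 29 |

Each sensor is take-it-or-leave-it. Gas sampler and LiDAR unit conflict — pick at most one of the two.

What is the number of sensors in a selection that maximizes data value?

Optimal total is 395.
For example gimbal camera + particulate counter + LiDAR unit + UV sensor + multispectral imager + acoustic recorder achieves it, using 1118 g.
Every optimal selection uses 6 sensors.

6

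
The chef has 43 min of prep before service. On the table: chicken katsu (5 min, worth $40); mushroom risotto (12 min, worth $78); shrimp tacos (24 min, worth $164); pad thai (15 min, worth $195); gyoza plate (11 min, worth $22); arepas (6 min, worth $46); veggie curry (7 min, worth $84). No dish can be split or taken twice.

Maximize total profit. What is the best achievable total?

Greedy by ratio would take chicken katsu + pad thai + arepas + veggie curry: 33 min used, total 365.
Dropping chicken katsu frees 5 min; slotting in mushroom risotto (12 min) lifts the total to 403 at 40 min.
Next best is chicken katsu + mushroom risotto + pad thai + veggie curry at 397 (39 min) — short by 6.

403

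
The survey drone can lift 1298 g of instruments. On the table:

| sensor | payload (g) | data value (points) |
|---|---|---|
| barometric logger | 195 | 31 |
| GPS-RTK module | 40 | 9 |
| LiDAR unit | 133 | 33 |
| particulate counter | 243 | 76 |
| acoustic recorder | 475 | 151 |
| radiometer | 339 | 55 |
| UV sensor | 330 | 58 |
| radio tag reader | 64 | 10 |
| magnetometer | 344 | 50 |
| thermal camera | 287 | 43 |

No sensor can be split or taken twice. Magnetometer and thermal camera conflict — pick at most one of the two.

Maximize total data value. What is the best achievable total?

337

Best packing: GPS-RTK module + LiDAR unit + particulate counter + acoustic recorder + UV sensor + radio tag reader — 1285 g, 337 total.
The spare 13 g is too small for any remaining sensor, and no feasible exchange beats 337.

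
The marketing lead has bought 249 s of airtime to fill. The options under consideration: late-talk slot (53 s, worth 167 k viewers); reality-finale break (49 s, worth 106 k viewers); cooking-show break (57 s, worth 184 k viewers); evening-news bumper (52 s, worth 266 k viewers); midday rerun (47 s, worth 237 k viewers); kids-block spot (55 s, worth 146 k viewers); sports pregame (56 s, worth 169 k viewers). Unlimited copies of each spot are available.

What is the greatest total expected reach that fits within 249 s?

1243

By expected reach per s: evening-news bumper 5.12, midday rerun 5.04, cooking-show break 3.23, late-talk slot 3.15 lead.
Greedy by ratio would take 4×evening-news bumper: 208 s used, total 1064.
The 104 s tied up in 2×evening-news bumper is better spent on 3×midday rerun — total rises to 1243 (245 s).
The spare 4 s is too small for any remaining spot, and no exchange beats 1243.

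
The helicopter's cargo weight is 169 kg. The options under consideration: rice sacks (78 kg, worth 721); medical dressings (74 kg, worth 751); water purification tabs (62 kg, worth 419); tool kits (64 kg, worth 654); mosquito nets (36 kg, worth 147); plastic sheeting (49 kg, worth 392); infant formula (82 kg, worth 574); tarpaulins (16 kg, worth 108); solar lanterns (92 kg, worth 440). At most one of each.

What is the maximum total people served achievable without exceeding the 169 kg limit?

1580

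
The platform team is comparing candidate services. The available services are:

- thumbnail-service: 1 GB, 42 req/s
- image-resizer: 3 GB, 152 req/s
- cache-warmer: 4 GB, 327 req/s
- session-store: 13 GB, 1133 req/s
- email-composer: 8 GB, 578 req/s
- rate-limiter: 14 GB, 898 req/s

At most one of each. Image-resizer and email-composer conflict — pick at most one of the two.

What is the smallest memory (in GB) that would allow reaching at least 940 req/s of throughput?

13

Minimise GB subject to total throughput ≥ 940.
session-store: 1133 throughput at 13 GB.
No combination under 13 GB hits 940.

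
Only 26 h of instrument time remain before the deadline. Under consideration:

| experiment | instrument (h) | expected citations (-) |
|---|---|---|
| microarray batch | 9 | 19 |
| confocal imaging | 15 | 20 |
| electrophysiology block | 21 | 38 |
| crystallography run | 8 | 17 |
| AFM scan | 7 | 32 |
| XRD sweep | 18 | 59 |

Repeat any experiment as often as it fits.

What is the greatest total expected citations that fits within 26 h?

96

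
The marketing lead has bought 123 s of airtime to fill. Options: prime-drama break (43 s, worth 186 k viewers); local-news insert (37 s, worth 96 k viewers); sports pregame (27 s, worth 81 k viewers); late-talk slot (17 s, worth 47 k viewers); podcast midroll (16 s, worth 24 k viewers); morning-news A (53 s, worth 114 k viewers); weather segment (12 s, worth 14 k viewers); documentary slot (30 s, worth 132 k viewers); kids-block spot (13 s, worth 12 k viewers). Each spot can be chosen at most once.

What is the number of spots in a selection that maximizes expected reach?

Best achievable expected reach is 446.
For example prime-drama break + sports pregame + late-talk slot + documentary slot achieves it, using 117 s.
Any selection reaching 446 contains exactly 4 spots.

4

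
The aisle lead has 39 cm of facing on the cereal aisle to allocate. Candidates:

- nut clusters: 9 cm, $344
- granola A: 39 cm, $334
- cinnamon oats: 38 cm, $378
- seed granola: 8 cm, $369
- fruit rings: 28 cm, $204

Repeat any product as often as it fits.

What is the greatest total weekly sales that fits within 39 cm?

Density check — seed granola 46.12, nut clusters 38.22, cinnamon oats 9.95 are the best per cm.
Best packing: 4×seed granola — 32 cm, 1476 total.
The spare 7 cm is too small for any remaining product, and no exchange beats 1476.

1476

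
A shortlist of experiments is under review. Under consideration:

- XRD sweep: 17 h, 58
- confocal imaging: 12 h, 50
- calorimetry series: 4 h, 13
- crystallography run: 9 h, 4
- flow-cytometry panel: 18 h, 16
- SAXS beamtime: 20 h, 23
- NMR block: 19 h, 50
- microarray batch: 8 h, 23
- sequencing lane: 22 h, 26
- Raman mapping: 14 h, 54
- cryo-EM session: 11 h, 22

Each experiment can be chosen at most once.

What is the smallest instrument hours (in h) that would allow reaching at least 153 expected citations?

43

Minimise h subject to total expected citations ≥ 153.
Taking XRD sweep + confocal imaging + Raman mapping gives 162 (≥ 153) for 43 h.
Below 43 h the best achievable stays under 153.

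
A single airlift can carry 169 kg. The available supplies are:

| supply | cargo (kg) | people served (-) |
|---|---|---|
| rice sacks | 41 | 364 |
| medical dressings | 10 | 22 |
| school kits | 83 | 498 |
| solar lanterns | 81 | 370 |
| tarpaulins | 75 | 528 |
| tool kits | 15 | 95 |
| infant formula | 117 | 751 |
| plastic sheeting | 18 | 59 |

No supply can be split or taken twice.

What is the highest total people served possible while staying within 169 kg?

1137

Greedy by ratio would take rice sacks + medical dressings + tarpaulins + tool kits + plastic sheeting: 159 kg used, total 1068.
Replace tarpaulins and tool kits and plastic sheeting with infant formula: the trade gains 69 net, giving 1137 at 168 kg.
The closest alternative, rice sacks + infant formula, reaches only 1115.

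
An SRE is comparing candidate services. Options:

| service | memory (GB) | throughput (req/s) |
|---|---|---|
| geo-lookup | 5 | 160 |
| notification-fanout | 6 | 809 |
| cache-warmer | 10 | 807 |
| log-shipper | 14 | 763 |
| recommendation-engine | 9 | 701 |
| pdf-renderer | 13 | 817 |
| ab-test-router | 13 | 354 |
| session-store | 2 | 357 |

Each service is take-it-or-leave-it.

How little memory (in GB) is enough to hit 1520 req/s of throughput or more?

16

Need the lightest bundle worth ≥ 1520.
notification-fanout + cache-warmer reaches 1616 using 16 GB.
Below 16 GB the best achievable stays under 1520.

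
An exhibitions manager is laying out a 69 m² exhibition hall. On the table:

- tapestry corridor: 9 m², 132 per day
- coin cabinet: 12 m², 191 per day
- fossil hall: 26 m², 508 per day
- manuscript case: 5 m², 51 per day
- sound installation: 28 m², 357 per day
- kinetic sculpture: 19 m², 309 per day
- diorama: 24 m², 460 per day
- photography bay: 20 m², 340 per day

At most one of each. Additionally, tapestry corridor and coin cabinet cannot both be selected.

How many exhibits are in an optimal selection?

The maximum expected visitors within 69 m² is 1277.
For example fossil hall + kinetic sculpture + diorama achieves it, using 69 m².
Every optimal selection uses 3 exhibits.

3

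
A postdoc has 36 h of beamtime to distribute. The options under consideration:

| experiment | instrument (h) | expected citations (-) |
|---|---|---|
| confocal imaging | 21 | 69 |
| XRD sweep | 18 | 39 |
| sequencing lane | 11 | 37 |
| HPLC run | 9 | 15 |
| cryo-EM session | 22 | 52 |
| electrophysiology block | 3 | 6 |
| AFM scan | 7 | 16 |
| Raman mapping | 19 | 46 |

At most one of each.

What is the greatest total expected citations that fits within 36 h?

112

Ranking by ratio (expected citations/h): sequencing lane 3.36, confocal imaging 3.29, Raman mapping 2.42.
The ratio ordering already packs tightly: confocal imaging + sequencing lane + electrophysiology block, 35 h, 112.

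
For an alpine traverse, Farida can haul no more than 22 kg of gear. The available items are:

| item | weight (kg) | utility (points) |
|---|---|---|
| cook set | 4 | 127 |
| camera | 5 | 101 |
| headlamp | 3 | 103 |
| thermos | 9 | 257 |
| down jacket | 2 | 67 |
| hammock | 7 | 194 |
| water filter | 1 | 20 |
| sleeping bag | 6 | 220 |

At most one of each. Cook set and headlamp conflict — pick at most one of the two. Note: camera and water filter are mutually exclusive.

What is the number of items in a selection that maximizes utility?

Best achievable utility is 691.
One optimal bundle: cook set + thermos + down jacket + water filter + sleeping bag (22 kg).
Every optimal selection uses 5 items.

5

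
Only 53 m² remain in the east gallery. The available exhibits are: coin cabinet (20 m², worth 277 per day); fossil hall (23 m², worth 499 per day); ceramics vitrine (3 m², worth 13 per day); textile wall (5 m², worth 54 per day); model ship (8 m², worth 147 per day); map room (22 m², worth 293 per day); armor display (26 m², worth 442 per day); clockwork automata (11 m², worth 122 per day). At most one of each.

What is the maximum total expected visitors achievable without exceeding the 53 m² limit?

954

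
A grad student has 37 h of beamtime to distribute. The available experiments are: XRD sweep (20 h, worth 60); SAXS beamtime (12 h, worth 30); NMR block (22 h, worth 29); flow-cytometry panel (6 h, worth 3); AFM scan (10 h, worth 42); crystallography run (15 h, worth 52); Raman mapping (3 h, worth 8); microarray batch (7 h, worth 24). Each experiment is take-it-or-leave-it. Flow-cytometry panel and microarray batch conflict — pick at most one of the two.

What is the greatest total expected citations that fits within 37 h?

XRD sweep + AFM scan + microarray batch uses 37 of the 37 h and totals 126.
AFM scan + crystallography run + Raman mapping + microarray batch (35 h) also reaches 126 — a tie, but nothing goes higher.

126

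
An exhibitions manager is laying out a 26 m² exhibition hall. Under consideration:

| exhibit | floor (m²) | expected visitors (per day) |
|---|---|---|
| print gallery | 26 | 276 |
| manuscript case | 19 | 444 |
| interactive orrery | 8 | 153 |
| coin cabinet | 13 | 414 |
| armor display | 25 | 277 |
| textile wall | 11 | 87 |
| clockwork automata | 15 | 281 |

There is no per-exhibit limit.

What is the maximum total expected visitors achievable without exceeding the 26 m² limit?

828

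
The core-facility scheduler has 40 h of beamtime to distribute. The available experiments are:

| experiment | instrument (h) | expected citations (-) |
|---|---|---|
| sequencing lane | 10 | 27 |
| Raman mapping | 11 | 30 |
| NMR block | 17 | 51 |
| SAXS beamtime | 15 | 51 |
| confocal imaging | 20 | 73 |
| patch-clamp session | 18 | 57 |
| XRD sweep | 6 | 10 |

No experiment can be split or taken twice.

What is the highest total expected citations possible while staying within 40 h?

130

By expected citations per h: confocal imaging 3.65, SAXS beamtime 3.40, patch-clamp session 3.17 lead.
A density-first pass picks SAXS beamtime + confocal imaging — 124 at 35 h.
The 15 h tied up in SAXS beamtime is better spent on patch-clamp session — total rises to 130 (38 h).
Runner-up NMR block + confocal imaging tops out at 124.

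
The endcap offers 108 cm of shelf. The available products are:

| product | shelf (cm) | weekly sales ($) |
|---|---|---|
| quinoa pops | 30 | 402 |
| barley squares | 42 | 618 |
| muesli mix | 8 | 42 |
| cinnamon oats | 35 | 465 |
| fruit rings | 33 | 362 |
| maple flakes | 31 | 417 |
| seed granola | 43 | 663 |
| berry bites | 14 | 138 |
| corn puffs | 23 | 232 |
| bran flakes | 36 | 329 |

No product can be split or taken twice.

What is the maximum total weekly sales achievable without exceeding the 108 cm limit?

Taking the top-ratio products first gives barley squares + seed granola + corn puffs for 1513 (108 cm).
Dropping barley squares and corn puffs frees 65 cm; slotting in quinoa pops + cinnamon oats (65 cm) lifts the total to 1530 at 108 cm.

1530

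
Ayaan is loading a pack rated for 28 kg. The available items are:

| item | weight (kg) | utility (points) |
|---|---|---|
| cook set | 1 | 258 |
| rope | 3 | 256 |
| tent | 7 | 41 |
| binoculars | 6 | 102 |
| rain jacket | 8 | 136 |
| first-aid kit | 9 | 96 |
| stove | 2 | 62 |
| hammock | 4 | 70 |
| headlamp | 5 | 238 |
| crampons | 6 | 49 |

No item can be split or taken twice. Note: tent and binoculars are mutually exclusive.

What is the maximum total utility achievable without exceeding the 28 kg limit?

1060

Filling by ratio: cook set + rope + binoculars + stove + hammock + headlamp + crampons for 1035, with 1 kg left unused.
The 8 kg tied up in stove and crampons is better spent on rain jacket — total rises to 1060 (27 kg).
Next best is cook set + rope + binoculars + rain jacket + stove + headlamp at 1052 (25 kg) — short by 8.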